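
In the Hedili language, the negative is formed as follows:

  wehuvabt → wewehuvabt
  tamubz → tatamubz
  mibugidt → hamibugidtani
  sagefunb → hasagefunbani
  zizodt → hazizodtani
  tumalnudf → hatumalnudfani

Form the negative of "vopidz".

havopidzani

wehuvabt and mibugidt both end in -t yet inflect differently (wewehuvabt, hamibugidtani), so the final letter is not what conditions the rule; the second-to-last letter is.
"vopidz" has second-to-last letter 'd'. The stems whose second-to-last letter is 'd' (mibugidt → hamibugidtani, zizodt → hazizodtani, tumalnudf → hatumalnudfani) add ha- … -ani around the stem.
So vopidz → havopidzani.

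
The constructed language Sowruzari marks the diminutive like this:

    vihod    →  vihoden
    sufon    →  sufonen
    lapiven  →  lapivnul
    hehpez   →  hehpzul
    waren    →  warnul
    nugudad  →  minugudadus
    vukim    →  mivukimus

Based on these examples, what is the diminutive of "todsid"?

sufon and lapiven both end in -n yet inflect differently (sufonen, lapivnul), so the final letter is not what conditions the rule; the last vowel is.
"todsid" has last vowel 'i'. The one such stem in the data (vukim → mivukimus) adds mi- … -us around the stem, so the same rule applies.
So todsid → mitodsidus.

mitodsidus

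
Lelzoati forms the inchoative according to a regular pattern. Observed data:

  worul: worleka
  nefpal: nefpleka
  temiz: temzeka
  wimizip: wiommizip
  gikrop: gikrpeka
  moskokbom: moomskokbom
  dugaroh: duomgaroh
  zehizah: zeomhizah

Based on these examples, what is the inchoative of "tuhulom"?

tuomhulom

gikrop and wimizip both end in -p yet inflect differently (gikrpeka, wiommizip), so the final letter is not what conditions the rule; the number of vowels is.
"tuhulom" has 3 vowels. The stems with 3 vowels (zehizah → zeomhizah, dugaroh → duomgaroh, moskokbom → moomskokbom) insert -om- after the first vowel.
The other pattern: stems with 2 vowels delete the last vowel and add -eka.
So tuhulom → tuomhulom.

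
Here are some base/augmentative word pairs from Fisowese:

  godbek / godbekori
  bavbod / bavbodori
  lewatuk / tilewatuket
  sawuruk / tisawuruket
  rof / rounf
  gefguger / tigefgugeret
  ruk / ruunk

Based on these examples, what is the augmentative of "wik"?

"wik" has 1 vowel. The stems with 1 vowel (rof → rounf, ruk → ruunk) insert -un- after the first vowel.
The other patterns: stems with 2 vowels add -ori; stems with 3 vowels add ti- … -et around the stem.
So wik → wiunk.

wiunk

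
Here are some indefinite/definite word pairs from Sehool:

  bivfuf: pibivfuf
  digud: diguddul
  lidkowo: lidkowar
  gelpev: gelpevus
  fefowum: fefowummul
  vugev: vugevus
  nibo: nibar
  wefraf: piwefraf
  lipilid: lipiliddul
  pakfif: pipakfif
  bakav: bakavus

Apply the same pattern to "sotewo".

bakav and wefraf both have last vowel 'a' yet inflect differently (bakavus, piwefraf), so the last vowel is not what conditions the rule; the final letter is.
"sotewo" ends in -o. The stems ending in -o (lidkowo → lidkowar, nibo → nibar) drop the final letter and add -ar.
The other patterns: stems ending in -v add -us; stems ending in -d or -m double the final consonant and add -ul; stems ending in -f add the prefix pi-.
So sotewo → sotewar.

sotewar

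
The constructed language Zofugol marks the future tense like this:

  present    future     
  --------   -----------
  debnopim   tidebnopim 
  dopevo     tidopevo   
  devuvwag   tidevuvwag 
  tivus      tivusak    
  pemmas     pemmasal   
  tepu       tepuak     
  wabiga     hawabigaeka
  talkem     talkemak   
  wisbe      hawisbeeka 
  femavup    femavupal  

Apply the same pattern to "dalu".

tidalu

debnopim and talkem both end in -m yet inflect differently (tidebnopim, talkemak), so the final letter is not what conditions the rule; the first letter is.
"dalu" begins with d-. The stems beginning with d- (dopevo → tidopevo, devuvwag → tidevuvwag, debnopim → tidebnopim) add the prefix ti-.
So dalu → tidalu.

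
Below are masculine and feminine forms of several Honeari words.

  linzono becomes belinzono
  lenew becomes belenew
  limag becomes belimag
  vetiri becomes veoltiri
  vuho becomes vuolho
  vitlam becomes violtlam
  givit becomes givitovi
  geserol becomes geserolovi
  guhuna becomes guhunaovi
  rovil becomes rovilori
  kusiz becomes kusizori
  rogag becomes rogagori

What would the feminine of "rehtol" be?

rehtolori

linzono and vuho both end in -o yet inflect differently (belinzono, vuolho), so the final letter is not what conditions the rule; the first letter is.
"rehtol" begins with r-. The stems beginning with r- (rovil → rovilori, rogag → rogagori) add -ori.
The other patterns: stems beginning with l- add the prefix be-; stems beginning with v- insert -ol- after the first vowel; stems beginning with g- add -ovi.
So rehtol → rehtolori.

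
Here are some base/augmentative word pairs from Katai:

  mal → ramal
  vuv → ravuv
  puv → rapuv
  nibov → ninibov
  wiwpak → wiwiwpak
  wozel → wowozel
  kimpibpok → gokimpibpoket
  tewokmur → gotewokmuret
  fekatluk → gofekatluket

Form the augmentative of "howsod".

"howsod" has 2 vowels. The stems with 2 vowels (nibov → ninibov, wiwpak → wiwiwpak, wozel → wowozel) repeat the first consonant+vowel as a prefix.
The other patterns: stems with 1 vowel add the prefix ra-; stems with 3 vowels add go- … -et around the stem.
So howsod → hohowsod.

hohowsod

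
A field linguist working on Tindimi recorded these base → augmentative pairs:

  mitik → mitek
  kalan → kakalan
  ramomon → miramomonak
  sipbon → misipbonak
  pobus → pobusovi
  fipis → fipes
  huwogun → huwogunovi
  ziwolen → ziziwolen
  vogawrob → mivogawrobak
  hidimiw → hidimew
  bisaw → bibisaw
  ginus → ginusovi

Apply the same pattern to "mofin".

ramomon and huwogun both end in -n yet inflect differently (miramomonak, huwogunovi), so the final letter is not what conditions the rule; the last vowel is.
"mofin" has last vowel 'i'. The stems whose last vowel is 'i' (mitik → mitek, fipis → fipes, hidimiw → hidimew) change the last vowel to 'e'.
The other patterns: stems whose last vowel is 'o' add mi- … -ak around the stem; stems whose last vowel is 'u' add -ovi; stems whose last vowel is 'a' or 'e' repeat the first consonant+vowel as a prefix.
So mofin → mofen.

mofen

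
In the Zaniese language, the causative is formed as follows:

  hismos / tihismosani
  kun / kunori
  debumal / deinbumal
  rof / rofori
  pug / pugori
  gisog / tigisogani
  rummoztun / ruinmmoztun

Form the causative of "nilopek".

niinlopek

pug and gisog both end in -g yet inflect differently (pugori, tigisogani), so the final letter is not what conditions the rule; the number of vowels is.
"nilopek" has 3 vowels. The stems with 3 vowels (debumal → deinbumal, rummoztun → ruinmmoztun) insert -in- after the first vowel.
The other patterns: stems with 1 vowel add -ori; stems with 2 vowels add ti- … -ani around the stem.
So nilopek → niinlopek.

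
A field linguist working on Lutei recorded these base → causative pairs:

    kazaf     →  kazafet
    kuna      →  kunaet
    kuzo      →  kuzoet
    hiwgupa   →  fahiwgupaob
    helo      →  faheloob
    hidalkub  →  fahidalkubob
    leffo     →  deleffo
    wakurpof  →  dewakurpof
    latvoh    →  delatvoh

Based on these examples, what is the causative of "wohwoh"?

kuna and hiwgupa both end in -a yet inflect differently (kunaet, fahiwgupaob), so the final letter is not what conditions the rule; the first letter is.
"wohwoh" begins with w-. The one such stem in the data (wakurpof → dewakurpof) adds the prefix de-, so the same rule applies.
The other patterns: stems beginning with k- add -et; stems beginning with h- add fa- … -ob around the stem.
So wohwoh → dewohwoh.

dewohwoh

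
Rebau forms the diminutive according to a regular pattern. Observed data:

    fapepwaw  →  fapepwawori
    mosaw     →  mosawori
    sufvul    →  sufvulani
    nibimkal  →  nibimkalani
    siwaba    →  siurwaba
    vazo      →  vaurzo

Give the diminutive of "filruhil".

filruhilani

fapepwaw and nibimkal both have last vowel 'a' yet inflect differently (fapepwawori, nibimkalani), so the last vowel is not what conditions the rule; the final letter is.
"filruhil" ends in -l. The stems ending in -l (sufvul → sufvulani, nibimkal → nibimkalani) add -ani.
So filruhil → filruhilani.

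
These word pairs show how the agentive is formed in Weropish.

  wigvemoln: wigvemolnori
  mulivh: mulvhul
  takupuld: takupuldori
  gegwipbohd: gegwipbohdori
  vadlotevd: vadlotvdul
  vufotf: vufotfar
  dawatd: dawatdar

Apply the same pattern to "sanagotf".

sanagotfar

vadlotevd and dawatd both end in -d yet inflect differently (vadlotvdul, dawatdar), so the final letter is not what conditions the rule; the second-to-last letter is.
"sanagotf" has second-to-last letter 't'. The stems whose second-to-last letter is 't' (dawatd → dawatdar, vufotf → vufotfar) add -ar.
The other patterns: stems whose second-to-last letter is 'v' delete the last vowel and add -ul; stems whose second-to-last letter is 'h' or 'l' add -ori.
So sanagotf → sanagotfar.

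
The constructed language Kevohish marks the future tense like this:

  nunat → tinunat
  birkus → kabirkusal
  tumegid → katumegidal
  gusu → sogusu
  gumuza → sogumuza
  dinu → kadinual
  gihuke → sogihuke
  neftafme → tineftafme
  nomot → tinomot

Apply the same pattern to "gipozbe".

neftafme and gihuke both end in -e yet inflect differently (tineftafme, sogihuke), so the final letter is not what conditions the rule; the first letter is.
"gipozbe" begins with g-. The stems beginning with g- (gihuke → sogihuke, gusu → sogusu, gumuza → sogumuza) add the prefix so-.
So gipozbe → sogipozbe.

sogipozbe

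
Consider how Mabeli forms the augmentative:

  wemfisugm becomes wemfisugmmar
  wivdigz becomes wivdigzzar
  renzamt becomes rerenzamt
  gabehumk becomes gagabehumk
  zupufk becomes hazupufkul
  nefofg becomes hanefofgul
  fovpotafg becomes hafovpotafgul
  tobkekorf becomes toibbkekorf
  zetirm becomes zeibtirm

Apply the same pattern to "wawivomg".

wawawivomg

gabehumk and zupufk both end in -k yet inflect differently (gagabehumk, hazupufkul), so the final letter is not what conditions the rule; the second-to-last letter is.
"wawivomg" has second-to-last letter 'm'. The stems whose second-to-last letter is 'm' (renzamt → rerenzamt, gabehumk → gagabehumk) repeat the first consonant+vowel as a prefix.
The other patterns: stems whose second-to-last letter is 'g' double the final consonant and add -ar; stems whose second-to-last letter is 'f' add ha- … -ul around the stem; stems whose second-to-last letter is 'r' insert -ib- after the first vowel.
So wawivomg → wawawivomg.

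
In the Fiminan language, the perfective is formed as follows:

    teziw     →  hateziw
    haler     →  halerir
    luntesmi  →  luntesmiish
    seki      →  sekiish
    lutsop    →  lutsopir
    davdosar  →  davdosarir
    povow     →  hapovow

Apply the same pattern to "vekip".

teziw and seki both have last vowel 'i' yet inflect differently (hateziw, sekiish), so the last vowel is not what conditions the rule; the final letter is.
"vekip" ends in -p. The one such stem in the data (lutsop → lutsopir) adds -ir, so the same rule applies.
So vekip → vekipir.

vekipir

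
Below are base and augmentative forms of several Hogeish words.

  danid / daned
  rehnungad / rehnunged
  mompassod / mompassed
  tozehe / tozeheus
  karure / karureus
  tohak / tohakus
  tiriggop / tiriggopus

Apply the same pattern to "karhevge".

"karhevge" ends in -e. The stems ending in -e (tozehe → tozeheus, karure → karureus) add -us.
The other pattern: stems ending in -d change the last vowel to 'e'.
So karhevge → karhevgeus.

karhevgeus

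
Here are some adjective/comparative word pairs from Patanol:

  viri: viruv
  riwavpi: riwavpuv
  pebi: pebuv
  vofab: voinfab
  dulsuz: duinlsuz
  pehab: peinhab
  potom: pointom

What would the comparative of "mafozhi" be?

mafozhuv

viri and vofab both begin with v- yet inflect differently (viruv, voinfab), so the first letter is not what conditions the rule; the final letter is.
"mafozhi" ends in -i. The stems ending in -i (viri → viruv, riwavpi → riwavpuv, pebi → pebuv) drop the final letter and add -uv.
So mafozhi → mafozhuv.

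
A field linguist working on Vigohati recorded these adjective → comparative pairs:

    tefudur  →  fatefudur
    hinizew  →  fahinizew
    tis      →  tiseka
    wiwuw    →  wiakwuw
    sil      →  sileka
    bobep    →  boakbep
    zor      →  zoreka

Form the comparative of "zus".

zuseka

"zus" has 1 vowel. The stems with 1 vowel (zor → zoreka, tis → tiseka, sil → sileka) add -eka.
The other patterns: stems with 2 vowels insert -ak- after the first vowel; stems with 3 vowels add the prefix fa-.
So zus → zuseka.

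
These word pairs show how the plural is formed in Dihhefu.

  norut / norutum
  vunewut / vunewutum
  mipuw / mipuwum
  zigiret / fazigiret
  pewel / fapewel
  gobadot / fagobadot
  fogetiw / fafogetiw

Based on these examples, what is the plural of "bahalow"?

vunewut and gobadot both end in -t yet inflect differently (vunewutum, fagobadot), so the final letter is not what conditions the rule; the last vowel is.
"bahalow" has last vowel 'o'. The one such stem in the data (gobadot → fagobadot) adds the prefix fa-, so the same rule applies.
The other pattern: stems whose last vowel is 'u' add -um.
So bahalow → fabahalow.

fabahalow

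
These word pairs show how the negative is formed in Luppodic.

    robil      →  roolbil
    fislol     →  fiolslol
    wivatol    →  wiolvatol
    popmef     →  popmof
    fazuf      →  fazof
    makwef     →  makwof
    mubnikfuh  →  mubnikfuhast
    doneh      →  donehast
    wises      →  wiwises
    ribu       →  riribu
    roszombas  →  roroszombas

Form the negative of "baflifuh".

fazuf and mubnikfuh both have last vowel 'u' yet inflect differently (fazof, mubnikfuhast), so the last vowel is not what conditions the rule; the final letter is.
"baflifuh" ends in -h. The stems ending in -h (mubnikfuh → mubnikfuhast, doneh → donehast) add -ast.
So baflifuh → baflifuhast.

baflifuhast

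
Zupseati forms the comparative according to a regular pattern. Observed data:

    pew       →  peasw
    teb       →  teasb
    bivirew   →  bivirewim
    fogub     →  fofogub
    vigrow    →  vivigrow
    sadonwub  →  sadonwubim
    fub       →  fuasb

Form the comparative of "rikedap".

rikedapim

pew and vigrow both end in -w yet inflect differently (peasw, vivigrow), so the final letter is not what conditions the rule; the number of vowels is.
"rikedap" has 3 vowels. The stems with 3 vowels (sadonwub → sadonwubim, bivirew → bivirewim) add -im.
The other patterns: stems with 1 vowel insert -as- after the first vowel; stems with 2 vowels repeat the first consonant+vowel as a prefix.
So rikedap → rikedapim.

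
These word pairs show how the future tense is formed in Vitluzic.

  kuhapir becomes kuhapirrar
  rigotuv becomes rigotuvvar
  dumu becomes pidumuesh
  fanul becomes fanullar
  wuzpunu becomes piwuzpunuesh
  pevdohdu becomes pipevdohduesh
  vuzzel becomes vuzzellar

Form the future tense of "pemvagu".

pipemvaguesh

rigotuv and dumu both have last vowel 'u' yet inflect differently (rigotuvvar, pidumuesh), so the last vowel is not what conditions the rule; whether the stem ends in a vowel or a consonant is.
"pemvagu" ends in a vowel. The stems ending in a vowel (dumu → pidumuesh, pevdohdu → pipevdohduesh, wuzpunu → piwuzpunuesh) add pi- … -esh around the stem.
The other pattern: stems ending in a consonant double the final consonant and add -ar.
So pemvagu → pipemvaguesh.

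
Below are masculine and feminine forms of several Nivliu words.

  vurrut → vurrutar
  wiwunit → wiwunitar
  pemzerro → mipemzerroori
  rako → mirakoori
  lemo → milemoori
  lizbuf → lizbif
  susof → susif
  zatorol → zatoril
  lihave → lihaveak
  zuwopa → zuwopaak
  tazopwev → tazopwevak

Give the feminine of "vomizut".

vomizutar

"vomizut" ends in -t. The stems ending in -t (vurrut → vurrutar, wiwunit → wiwunitar) add -ar.
The other patterns: stems ending in -o add mi- … -ori around the stem; stems ending in -f or -l change the last vowel to 'i'; stems ending in -a, -e or -v add -ak.
So vomizut → vomizutar.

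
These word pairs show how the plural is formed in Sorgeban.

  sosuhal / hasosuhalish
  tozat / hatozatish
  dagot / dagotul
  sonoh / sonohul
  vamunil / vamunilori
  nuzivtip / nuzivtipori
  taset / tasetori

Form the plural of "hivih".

"hivih" has last vowel 'i'. The stems whose last vowel is 'i' (vamunil → vamunilori, nuzivtip → nuzivtipori) add -ori.
So hivih → hivihori.

hivihori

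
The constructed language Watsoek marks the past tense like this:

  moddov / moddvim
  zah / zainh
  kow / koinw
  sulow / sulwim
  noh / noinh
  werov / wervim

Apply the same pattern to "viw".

"viw" has 1 vowel. The stems with 1 vowel (kow → koinw, zah → zainh, noh → noinh) insert -in- after the first vowel.
The other pattern: stems with 2 vowels delete the last vowel and add -im.
So viw → viinw.

viinw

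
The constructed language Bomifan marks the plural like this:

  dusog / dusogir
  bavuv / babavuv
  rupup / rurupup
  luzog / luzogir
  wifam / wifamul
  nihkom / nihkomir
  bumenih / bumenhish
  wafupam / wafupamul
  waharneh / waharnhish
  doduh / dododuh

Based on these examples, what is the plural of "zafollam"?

"zafollam" has last vowel 'a'. The stems whose last vowel is 'a' (wifam → wifamul, wafupam → wafupamul) add -ul.
The other patterns: stems whose last vowel is 'o' add -ir; stems whose last vowel is 'u' repeat the first consonant+vowel as a prefix; stems whose last vowel is 'e' or 'i' delete the last vowel and add -ish.
So zafollam → zafollamul.

zafollamul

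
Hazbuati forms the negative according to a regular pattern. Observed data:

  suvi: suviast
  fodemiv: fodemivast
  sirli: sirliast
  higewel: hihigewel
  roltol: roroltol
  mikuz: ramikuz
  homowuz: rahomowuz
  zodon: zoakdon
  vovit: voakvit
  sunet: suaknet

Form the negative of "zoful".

zozoful

"zoful" ends in -l. The stems ending in -l (higewel → hihigewel, roltol → roroltol) repeat the first consonant+vowel as a prefix.
So zoful → zozoful.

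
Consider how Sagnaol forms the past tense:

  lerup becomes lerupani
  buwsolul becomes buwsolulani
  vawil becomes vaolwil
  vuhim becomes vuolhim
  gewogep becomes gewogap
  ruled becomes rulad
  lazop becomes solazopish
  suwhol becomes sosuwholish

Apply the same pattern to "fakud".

buwsolul and vawil both end in -l yet inflect differently (buwsolulani, vaolwil), so the final letter is not what conditions the rule; the last vowel is.
"fakud" has last vowel 'u'. The stems whose last vowel is 'u' (lerup → lerupani, buwsolul → buwsolulani) add -ani.
So fakud → fakudani.

fakudani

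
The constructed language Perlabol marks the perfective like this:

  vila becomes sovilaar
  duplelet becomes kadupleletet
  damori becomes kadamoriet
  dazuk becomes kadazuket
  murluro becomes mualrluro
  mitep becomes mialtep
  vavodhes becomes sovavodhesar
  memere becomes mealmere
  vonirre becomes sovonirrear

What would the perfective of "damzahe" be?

memere and vonirre both end in -e yet inflect differently (mealmere, sovonirrear), so the final letter is not what conditions the rule; the first letter is.
"damzahe" begins with d-. The stems beginning with d- (dazuk → kadazuket, duplelet → kadupleletet, damori → kadamoriet) add ka- … -et around the stem.
So damzahe → kadamzaheet.

kadamzaheet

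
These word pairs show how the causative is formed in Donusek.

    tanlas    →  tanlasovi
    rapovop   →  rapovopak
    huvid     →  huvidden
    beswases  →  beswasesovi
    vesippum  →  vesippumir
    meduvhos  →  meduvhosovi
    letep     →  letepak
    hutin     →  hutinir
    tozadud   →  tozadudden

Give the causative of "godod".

gododden

"godod" ends in -d. The stems ending in -d (huvid → huvidden, tozadud → tozadudden) double the final consonant and add -en.
The other patterns: stems ending in -p add -ak; stems ending in -s add -ovi; stems ending in -m or -n add -ir.
So godod → gododden.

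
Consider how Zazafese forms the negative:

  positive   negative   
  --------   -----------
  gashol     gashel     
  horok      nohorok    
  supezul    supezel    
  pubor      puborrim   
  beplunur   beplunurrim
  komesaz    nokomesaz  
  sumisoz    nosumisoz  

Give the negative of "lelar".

"lelar" ends in -r. The stems ending in -r (pubor → puborrim, beplunur → beplunurrim) double the final consonant and add -im.
So lelar → lelarrim.

lelarrim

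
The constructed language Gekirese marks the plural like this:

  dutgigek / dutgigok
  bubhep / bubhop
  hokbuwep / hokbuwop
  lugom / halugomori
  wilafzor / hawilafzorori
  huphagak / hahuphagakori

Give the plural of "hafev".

hafov

dutgigek and huphagak both end in -k yet inflect differently (dutgigok, hahuphagakori), so the final letter is not what conditions the rule; the last vowel is.
"hafev" has last vowel 'e'. The stems whose last vowel is 'e' (dutgigek → dutgigok, bubhep → bubhop, hokbuwep → hokbuwop) change the last vowel to 'o'.
The other pattern: stems whose last vowel is 'a' or 'o' add ha- … -ori around the stem.
So hafev → hafov.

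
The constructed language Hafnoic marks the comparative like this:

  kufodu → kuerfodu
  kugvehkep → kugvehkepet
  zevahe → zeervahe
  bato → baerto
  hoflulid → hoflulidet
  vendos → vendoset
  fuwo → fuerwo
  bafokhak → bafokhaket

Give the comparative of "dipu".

vendos and fuwo both have last vowel 'o' yet inflect differently (vendoset, fuerwo), so the last vowel is not what conditions the rule; whether the stem ends in a vowel or a consonant is.
"dipu" ends in a vowel. The stems ending in a vowel (fuwo → fuerwo, kufodu → kuerfodu, bato → baerto) insert -er- after the first vowel.
So dipu → dierpu.

dierpu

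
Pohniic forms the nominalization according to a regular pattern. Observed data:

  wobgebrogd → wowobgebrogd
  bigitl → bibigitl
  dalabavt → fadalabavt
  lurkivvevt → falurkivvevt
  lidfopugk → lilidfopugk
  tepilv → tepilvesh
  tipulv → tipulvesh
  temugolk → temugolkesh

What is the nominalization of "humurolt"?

temugolk and lidfopugk both end in -k yet inflect differently (temugolkesh, lilidfopugk), so the final letter is not what conditions the rule; the second-to-last letter is.
"humurolt" has second-to-last letter 'l'. The stems whose second-to-last letter is 'l' (temugolk → temugolkesh, tipulv → tipulvesh, tepilv → tepilvesh) add -esh.
The other patterns: stems whose second-to-last letter is 'v' add the prefix fa-; stems whose second-to-last letter is 'g' or 't' repeat the first consonant+vowel as a prefix.
So humurolt → humuroltesh.

humuroltesh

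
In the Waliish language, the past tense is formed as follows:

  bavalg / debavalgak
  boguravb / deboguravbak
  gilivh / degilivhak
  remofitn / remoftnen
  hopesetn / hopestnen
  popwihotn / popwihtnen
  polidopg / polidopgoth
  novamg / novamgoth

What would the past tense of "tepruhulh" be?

detepruhulhak

bavalg and polidopg both end in -g yet inflect differently (debavalgak, polidopgoth), so the final letter is not what conditions the rule; the second-to-last letter is.
"tepruhulh" has second-to-last letter 'l'. The one such stem in the data (bavalg → debavalgak) adds de- … -ak around the stem, so the same rule applies.
So tepruhulh → detepruhulhak.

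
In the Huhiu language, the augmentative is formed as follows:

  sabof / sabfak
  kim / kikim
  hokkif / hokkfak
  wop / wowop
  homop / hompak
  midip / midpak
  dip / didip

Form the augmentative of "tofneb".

tofnbak

"tofneb" has 2 vowels. The stems with 2 vowels (sabof → sabfak, homop → hompak, midip → midpak) delete the last vowel and add -ak.
So tofneb → tofnbak.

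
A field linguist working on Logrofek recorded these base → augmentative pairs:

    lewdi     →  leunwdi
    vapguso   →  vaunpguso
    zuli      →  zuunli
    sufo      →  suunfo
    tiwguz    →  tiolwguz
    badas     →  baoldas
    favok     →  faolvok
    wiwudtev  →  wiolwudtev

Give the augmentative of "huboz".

huolboz

vapguso and favok both have last vowel 'o' yet inflect differently (vaunpguso, faolvok), so the last vowel is not what conditions the rule; whether the stem ends in a vowel or a consonant is.
"huboz" ends in a consonant. The stems ending in a consonant (tiwguz → tiolwguz, badas → baoldas, favok → faolvok) insert -ol- after the first vowel.
The other pattern: stems ending in a vowel insert -un- after the first vowel.
So huboz → huolboz.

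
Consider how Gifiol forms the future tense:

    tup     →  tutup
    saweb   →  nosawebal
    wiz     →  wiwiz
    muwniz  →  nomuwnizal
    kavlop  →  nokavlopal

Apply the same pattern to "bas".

wiz and muwniz both end in -z yet inflect differently (wiwiz, nomuwnizal), so the final letter is not what conditions the rule; the number of vowels is.
"bas" has 1 vowel. The stems with 1 vowel (tup → tutup, wiz → wiwiz) repeat the first consonant+vowel as a prefix.
The other pattern: stems with 2 vowels add no- … -al around the stem.
So bas → babas.

babas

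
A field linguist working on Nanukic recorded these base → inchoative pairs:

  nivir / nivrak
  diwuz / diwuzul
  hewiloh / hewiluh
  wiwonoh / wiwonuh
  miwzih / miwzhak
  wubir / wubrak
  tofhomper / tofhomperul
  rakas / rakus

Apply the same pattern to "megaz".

tofhomper and nivir both end in -r yet inflect differently (tofhomperul, nivrak), so the final letter is not what conditions the rule; the last vowel is.
"megaz" has last vowel 'a'. The one such stem in the data (rakas → rakus) changes the last vowel to 'u' (as do wiwonoh, hewiloh), so the same rule applies.
So megaz → meguz.

meguz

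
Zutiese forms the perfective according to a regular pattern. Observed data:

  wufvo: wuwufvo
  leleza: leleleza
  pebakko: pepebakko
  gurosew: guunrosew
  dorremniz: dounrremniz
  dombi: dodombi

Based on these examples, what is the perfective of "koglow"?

kounglow

dorremniz and dombi both have last vowel 'i' yet inflect differently (dounrremniz, dodombi), so the last vowel is not what conditions the rule; whether the stem ends in a vowel or a consonant is.
"koglow" ends in a consonant. The stems ending in a consonant (gurosew → guunrosew, dorremniz → dounrremniz) insert -un- after the first vowel.
So koglow → kounglow.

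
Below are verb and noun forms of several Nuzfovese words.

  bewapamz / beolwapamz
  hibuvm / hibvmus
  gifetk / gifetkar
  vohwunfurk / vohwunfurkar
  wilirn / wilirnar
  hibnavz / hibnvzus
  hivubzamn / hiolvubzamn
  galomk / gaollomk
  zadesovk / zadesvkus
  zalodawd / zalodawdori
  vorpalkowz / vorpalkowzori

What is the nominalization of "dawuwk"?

vorpalkowz and bewapamz both end in -z yet inflect differently (vorpalkowzori, beolwapamz), so the final letter is not what conditions the rule; the second-to-last letter is.
"dawuwk" has second-to-last letter 'w'. The stems whose second-to-last letter is 'w' (zalodawd → zalodawdori, vorpalkowz → vorpalkowzori) add -ori.
So dawuwk → dawuwkori.

dawuwkori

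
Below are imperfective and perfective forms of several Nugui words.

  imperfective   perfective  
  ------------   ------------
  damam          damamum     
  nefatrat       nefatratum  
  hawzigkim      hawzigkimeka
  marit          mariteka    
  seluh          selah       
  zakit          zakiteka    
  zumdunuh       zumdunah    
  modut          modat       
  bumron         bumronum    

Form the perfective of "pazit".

marit and modut both end in -t yet inflect differently (mariteka, modat), so the final letter is not what conditions the rule; the last vowel is.
"pazit" has last vowel 'i'. The stems whose last vowel is 'i' (hawzigkim → hawzigkimeka, marit → mariteka, zakit → zakiteka) add -eka.
The other patterns: stems whose last vowel is 'u' change the last vowel to 'a'; stems whose last vowel is 'a' or 'o' add -um.
So pazit → paziteka.

paziteka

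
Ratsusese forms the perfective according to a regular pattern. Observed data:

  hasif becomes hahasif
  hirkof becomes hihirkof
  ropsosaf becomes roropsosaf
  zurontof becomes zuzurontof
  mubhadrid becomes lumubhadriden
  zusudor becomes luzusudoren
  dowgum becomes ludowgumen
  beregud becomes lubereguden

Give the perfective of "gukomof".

gugukomof

"gukomof" ends in -f. The stems ending in -f (hasif → hahasif, hirkof → hihirkof, ropsosaf → roropsosaf) repeat the first consonant+vowel as a prefix.
So gukomof → gugukomof.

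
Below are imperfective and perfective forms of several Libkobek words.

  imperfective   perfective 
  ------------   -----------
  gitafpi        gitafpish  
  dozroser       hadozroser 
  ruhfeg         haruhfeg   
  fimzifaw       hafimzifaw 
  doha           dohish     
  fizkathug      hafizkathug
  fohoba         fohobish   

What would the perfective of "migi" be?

migish

"migi" ends in a vowel. The stems ending in a vowel (fohoba → fohobish, gitafpi → gitafpish, doha → dohish) drop the final letter and add -ish.
The other pattern: stems ending in a consonant add the prefix ha-.
So migi → migish.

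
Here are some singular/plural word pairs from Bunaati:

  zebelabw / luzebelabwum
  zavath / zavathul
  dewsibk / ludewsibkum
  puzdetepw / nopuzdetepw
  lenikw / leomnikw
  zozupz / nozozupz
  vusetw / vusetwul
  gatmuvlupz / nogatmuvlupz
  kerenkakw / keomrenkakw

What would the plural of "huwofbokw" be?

huomwofbokw

"huwofbokw" has second-to-last letter 'k'. The stems whose second-to-last letter is 'k' (lenikw → leomnikw, kerenkakw → keomrenkakw) insert -om- after the first vowel.
The other patterns: stems whose second-to-last letter is 't' add -ul; stems whose second-to-last letter is 'p' add the prefix no-; stems whose second-to-last letter is 'b' add lu- … -um around the stem.
So huwofbokw → huomwofbokw.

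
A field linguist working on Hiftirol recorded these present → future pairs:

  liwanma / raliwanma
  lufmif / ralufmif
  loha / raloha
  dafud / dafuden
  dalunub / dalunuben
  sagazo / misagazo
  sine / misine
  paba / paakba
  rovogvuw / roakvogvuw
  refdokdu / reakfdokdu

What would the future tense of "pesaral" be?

peaksaral

liwanma and paba both end in -a yet inflect differently (raliwanma, paakba), so the final letter is not what conditions the rule; the first letter is.
"pesaral" begins with p-. The one such stem in the data (paba → paakba) inserts -ak- after the first vowel (as do rovogvuw, refdokdu), so the same rule applies.
The other patterns: stems beginning with l- add the prefix ra-; stems beginning with d- add -en; stems beginning with s- add the prefix mi-.
So pesaral → peaksaral.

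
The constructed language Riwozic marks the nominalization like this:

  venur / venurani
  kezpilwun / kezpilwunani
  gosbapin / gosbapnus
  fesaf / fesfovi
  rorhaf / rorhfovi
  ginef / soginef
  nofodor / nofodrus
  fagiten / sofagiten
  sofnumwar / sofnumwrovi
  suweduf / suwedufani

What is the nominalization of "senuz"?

senuzani

kezpilwun and fagiten both end in -n yet inflect differently (kezpilwunani, sofagiten), so the final letter is not what conditions the rule; the last vowel is.
"senuz" has last vowel 'u'. The stems whose last vowel is 'u' (kezpilwun → kezpilwunani, venur → venurani, suweduf → suwedufani) add -ani.
So senuz → senuzani.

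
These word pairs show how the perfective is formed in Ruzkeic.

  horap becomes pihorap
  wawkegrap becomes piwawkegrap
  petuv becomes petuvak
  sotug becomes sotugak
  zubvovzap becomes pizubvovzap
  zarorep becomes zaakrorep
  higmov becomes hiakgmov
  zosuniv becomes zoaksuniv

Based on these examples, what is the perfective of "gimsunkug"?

petuv and higmov both end in -v yet inflect differently (petuvak, hiakgmov), so the final letter is not what conditions the rule; the last vowel is.
"gimsunkug" has last vowel 'u'. The stems whose last vowel is 'u' (sotug → sotugak, petuv → petuvak) add -ak.
The other patterns: stems whose last vowel is 'a' add the prefix pi-; stems whose last vowel is 'e', 'i' or 'o' insert -ak- after the first vowel.
So gimsunkug → gimsunkugak.

gimsunkugak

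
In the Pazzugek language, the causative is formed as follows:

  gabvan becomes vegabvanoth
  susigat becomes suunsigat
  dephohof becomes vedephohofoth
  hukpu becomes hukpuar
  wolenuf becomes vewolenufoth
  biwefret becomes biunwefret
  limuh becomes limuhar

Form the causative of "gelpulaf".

vegelpulafoth

susigat and gabvan both have last vowel 'a' yet inflect differently (suunsigat, vegabvanoth), so the last vowel is not what conditions the rule; the final letter is.
"gelpulaf" ends in -f. The stems ending in -f (dephohof → vedephohofoth, wolenuf → vewolenufoth) add ve- … -oth around the stem.
The other patterns: stems ending in -t insert -un- after the first vowel; stems ending in -h or -u add -ar.
So gelpulaf → vegelpulafoth.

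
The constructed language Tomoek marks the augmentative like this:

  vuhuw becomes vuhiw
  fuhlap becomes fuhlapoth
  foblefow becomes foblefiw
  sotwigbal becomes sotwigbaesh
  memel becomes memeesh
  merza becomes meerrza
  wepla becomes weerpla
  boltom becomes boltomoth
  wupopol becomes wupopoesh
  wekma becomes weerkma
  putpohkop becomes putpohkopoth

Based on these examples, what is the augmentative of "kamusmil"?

foblefow and wupopol both have last vowel 'o' yet inflect differently (foblefiw, wupopoesh), so the last vowel is not what conditions the rule; the final letter is.
"kamusmil" ends in -l. The stems ending in -l (wupopol → wupopoesh, memel → memeesh, sotwigbal → sotwigbaesh) drop the final letter and add -esh.
So kamusmil → kamusmiesh.

kamusmiesh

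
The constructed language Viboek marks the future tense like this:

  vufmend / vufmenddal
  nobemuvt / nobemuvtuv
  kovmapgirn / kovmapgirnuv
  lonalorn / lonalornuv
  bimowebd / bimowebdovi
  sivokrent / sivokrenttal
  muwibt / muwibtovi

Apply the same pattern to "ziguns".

vufmend and bimowebd both end in -d yet inflect differently (vufmenddal, bimowebdovi), so the final letter is not what conditions the rule; the second-to-last letter is.
"ziguns" has second-to-last letter 'n'. The stems whose second-to-last letter is 'n' (vufmend → vufmenddal, sivokrent → sivokrenttal) double the final consonant and add -al.
The other patterns: stems whose second-to-last letter is 'b' add -ovi; stems whose second-to-last letter is 'r' or 'v' add -uv.
So ziguns → zigunssal.

zigunssal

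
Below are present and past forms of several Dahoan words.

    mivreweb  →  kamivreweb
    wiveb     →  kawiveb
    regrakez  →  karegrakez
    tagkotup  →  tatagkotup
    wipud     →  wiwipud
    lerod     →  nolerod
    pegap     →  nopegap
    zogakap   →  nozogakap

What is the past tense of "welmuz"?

wipud and lerod both end in -d yet inflect differently (wiwipud, nolerod), so the final letter is not what conditions the rule; the last vowel is.
"welmuz" has last vowel 'u'. The stems whose last vowel is 'u' (tagkotup → tatagkotup, wipud → wiwipud) repeat the first consonant+vowel as a prefix.
The other patterns: stems whose last vowel is 'e' add the prefix ka-; stems whose last vowel is 'a' or 'o' add the prefix no-.
So welmuz → wewelmuz.

wewelmuz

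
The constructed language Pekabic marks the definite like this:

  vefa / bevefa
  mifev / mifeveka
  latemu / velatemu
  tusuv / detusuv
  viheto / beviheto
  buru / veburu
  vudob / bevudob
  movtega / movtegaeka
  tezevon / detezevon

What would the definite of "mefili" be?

vefa and movtega both end in -a yet inflect differently (bevefa, movtegaeka), so the final letter is not what conditions the rule; the first letter is.
"mefili" begins with m-. The stems beginning with m- (mifev → mifeveka, movtega → movtegaeka) add -eka.
The other patterns: stems beginning with v- add the prefix be-; stems beginning with t- add the prefix de-; stems beginning with b- or l- add the prefix ve-.
So mefili → mefilieka.

mefilieka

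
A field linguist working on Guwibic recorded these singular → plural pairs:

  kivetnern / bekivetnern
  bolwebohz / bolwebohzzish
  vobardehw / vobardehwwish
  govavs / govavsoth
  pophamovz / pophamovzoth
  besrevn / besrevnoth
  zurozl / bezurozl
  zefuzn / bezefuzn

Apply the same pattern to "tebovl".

tebovloth

bolwebohz and pophamovz both end in -z yet inflect differently (bolwebohzzish, pophamovzoth), so the final letter is not what conditions the rule; the second-to-last letter is.
"tebovl" has second-to-last letter 'v'. The stems whose second-to-last letter is 'v' (pophamovz → pophamovzoth, besrevn → besrevnoth, govavs → govavsoth) add -oth.
The other patterns: stems whose second-to-last letter is 'h' double the final consonant and add -ish; stems whose second-to-last letter is 'r' or 'z' add the prefix be-.
So tebovl → tebovloth.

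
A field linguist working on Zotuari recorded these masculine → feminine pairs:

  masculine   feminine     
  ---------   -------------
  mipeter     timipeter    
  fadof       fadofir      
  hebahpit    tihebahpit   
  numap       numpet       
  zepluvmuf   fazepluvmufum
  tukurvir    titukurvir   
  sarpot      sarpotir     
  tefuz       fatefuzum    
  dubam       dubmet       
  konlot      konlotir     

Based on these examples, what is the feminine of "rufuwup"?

hebahpit and sarpot both end in -t yet inflect differently (tihebahpit, sarpotir), so the final letter is not what conditions the rule; the last vowel is.
"rufuwup" has last vowel 'u'. The stems whose last vowel is 'u' (zepluvmuf → fazepluvmufum, tefuz → fatefuzum) add fa- … -um around the stem.
The other patterns: stems whose last vowel is 'e' or 'i' add the prefix ti-; stems whose last vowel is 'o' add -ir; stems whose last vowel is 'a' delete the last vowel and add -et.
So rufuwup → farufuwupum.

farufuwupum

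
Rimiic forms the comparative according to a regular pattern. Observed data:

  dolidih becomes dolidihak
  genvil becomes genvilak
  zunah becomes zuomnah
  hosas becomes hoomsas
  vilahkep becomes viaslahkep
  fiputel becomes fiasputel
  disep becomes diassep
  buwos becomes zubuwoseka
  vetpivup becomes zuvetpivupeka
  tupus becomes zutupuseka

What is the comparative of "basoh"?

dolidih and zunah both end in -h yet inflect differently (dolidihak, zuomnah), so the final letter is not what conditions the rule; the last vowel is.
"basoh" has last vowel 'o'. The one such stem in the data (buwos → zubuwoseka) adds zu- … -eka around the stem, so the same rule applies.
The other patterns: stems whose last vowel is 'i' add -ak; stems whose last vowel is 'a' insert -om- after the first vowel; stems whose last vowel is 'e' insert -as- after the first vowel.
So basoh → zubasoheka.

zubasoheka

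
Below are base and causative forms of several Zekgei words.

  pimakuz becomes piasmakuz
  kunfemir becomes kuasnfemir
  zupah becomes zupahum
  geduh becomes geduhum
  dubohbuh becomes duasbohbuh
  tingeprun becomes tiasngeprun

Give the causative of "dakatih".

daaskatih

geduh and dubohbuh both end in -h yet inflect differently (geduhum, duasbohbuh), so the final letter is not what conditions the rule; the number of vowels is.
"dakatih" has 3 vowels. The stems with 3 vowels (dubohbuh → duasbohbuh, kunfemir → kuasnfemir, tingeprun → tiasngeprun) insert -as- after the first vowel.
The other pattern: stems with 2 vowels add -um.
So dakatih → daaskatih.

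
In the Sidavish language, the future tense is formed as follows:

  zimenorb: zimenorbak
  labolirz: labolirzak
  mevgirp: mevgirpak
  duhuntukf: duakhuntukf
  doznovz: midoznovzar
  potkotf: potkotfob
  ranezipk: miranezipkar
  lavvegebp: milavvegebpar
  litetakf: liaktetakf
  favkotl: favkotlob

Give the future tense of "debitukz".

deakbitukz

duhuntukf and potkotf both end in -f yet inflect differently (duakhuntukf, potkotfob), so the final letter is not what conditions the rule; the second-to-last letter is.
"debitukz" has second-to-last letter 'k'. The stems whose second-to-last letter is 'k' (duhuntukf → duakhuntukf, litetakf → liaktetakf) insert -ak- after the first vowel.
The other patterns: stems whose second-to-last letter is 'r' add -ak; stems whose second-to-last letter is 't' add -ob; stems whose second-to-last letter is 'b', 'p' or 'v' add mi- … -ar around the stem.
So debitukz → deakbitukz.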